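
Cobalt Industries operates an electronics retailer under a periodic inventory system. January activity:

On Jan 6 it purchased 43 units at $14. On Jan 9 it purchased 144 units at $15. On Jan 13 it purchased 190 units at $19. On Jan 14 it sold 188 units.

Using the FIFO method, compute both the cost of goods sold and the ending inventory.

COGS = $2,781; ending inventory = $3,591

Jan 14, 188 sold [FIFO — oldest first]: 43 @ $14 + 144 @ $15 + 1 @ $19 = $2,781
Ending inventory: 189 @ $19 = $3,591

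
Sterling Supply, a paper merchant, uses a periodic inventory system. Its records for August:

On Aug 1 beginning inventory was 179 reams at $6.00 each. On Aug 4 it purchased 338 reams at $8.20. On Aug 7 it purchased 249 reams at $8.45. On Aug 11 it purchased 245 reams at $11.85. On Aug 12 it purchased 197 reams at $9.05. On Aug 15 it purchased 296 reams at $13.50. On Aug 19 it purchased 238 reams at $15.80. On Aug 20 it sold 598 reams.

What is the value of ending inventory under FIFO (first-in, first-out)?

Aug 20, 598 sold [FIFO — oldest first]: 179 @ $6.00 + 338 @ $8.20 + 81 @ $8.45 = $4,530.05
Ending inventory: 168 @ $8.45 + 245 @ $11.85 + 197 @ $9.05 + 296 @ $13.50 + 238 @ $15.80 = $13,862.10
Check: goods available $18,392.15 = COGS $4,530.05 + ending $13,862.10

Ending inventory = $13,862.10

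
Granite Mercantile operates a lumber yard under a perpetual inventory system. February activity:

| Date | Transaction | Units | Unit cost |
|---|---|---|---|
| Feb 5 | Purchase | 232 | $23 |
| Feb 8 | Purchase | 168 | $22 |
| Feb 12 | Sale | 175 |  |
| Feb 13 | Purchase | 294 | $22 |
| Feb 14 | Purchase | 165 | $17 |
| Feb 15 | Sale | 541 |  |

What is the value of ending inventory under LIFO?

Ending inventory = $3,289

Feb 12, 175 sold [LIFO — newest first]: 168 @ $22 + 7 @ $23 = $3,857
Feb 15, 541 sold [LIFO — newest first]: 165 @ $17 + 294 @ $22 + 82 @ $23 = $11,159
Total COGS = $3,857 + $11,159 = $15,016
Ending inventory: 143 @ $23 = $3,289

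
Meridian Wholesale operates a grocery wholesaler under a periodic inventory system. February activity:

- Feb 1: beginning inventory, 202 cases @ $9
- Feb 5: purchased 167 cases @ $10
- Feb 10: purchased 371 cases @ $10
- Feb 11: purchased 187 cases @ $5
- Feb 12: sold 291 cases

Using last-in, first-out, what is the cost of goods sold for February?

Feb 12, 291 sold [LIFO — newest first]: 187 @ $5 + 104 @ $10 = $1,975
Ending inventory: 202 @ $9 + 167 @ $10 + 267 @ $10 = $6,158

COGS = $1,975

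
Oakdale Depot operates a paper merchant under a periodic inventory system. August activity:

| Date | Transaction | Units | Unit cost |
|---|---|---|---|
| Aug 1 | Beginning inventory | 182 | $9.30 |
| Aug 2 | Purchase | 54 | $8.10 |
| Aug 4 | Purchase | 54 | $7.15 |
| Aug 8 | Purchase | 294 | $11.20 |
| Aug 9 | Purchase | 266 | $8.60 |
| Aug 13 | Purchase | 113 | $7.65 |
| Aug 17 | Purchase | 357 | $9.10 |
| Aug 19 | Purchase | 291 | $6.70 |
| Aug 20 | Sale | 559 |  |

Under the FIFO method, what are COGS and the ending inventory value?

Aug 20, 559 sold [FIFO — oldest first]: 182 @ $9.30 + 54 @ $8.10 + 54 @ $7.15 + 269 @ $11.20 = $5,528.90
Ending inventory: 25 @ $11.20 + 266 @ $8.60 + 113 @ $7.65 + 357 @ $9.10 + 291 @ $6.70 = $8,630.45

COGS = $5,528.90; ending inventory = $8,630.45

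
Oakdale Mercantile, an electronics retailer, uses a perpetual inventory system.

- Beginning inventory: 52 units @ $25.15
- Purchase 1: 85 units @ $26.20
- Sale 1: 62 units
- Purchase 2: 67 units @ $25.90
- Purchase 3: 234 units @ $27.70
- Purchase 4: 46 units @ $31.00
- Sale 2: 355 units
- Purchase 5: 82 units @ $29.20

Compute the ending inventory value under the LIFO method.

Ending inventory = $4,095.20

Sale 1 (62) [LIFO — newest first]: 62 @ $26.20 = $1,624.40
Sale 2 (355) [LIFO — newest first]: 46 @ $31.00 + 234 @ $27.70 + 67 @ $25.90 + 8 @ $26.20 = $9,852.70
Total COGS = $1,624.40 + $9,852.70 = $11,477.10
Ending inventory: 52 @ $25.15 + 15 @ $26.20 + 82 @ $29.20 = $4,095.20
Check: goods available $15,572.30 = COGS $11,477.10 + ending $4,095.20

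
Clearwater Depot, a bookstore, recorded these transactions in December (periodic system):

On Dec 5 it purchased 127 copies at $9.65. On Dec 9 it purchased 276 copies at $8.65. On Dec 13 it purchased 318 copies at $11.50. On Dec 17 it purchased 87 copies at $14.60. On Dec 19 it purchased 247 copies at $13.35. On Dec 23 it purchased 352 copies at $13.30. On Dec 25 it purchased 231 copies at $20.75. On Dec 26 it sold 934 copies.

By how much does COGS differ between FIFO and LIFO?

FIFO COGS: 127 @ $9.65 + 276 @ $8.65 + 318 @ $11.50 + 87 @ $14.60 + 126 @ $13.35 = $10,222.25
LIFO COGS: 231 @ $20.75 + 352 @ $13.30 + 247 @ $13.35 + 87 @ $14.60 + 17 @ $11.50 = $14,238.00
Difference = |$10,222.25 − $14,238.00| = $4,015.75

$4,015.75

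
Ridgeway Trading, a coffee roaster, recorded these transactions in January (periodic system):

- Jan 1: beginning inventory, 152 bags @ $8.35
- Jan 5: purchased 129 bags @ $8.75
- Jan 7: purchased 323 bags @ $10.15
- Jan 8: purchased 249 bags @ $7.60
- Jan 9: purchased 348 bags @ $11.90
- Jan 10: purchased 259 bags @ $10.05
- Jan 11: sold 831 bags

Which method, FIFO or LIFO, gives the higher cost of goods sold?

FIFO COGS: 152 @ $8.35 + 129 @ $8.75 + 323 @ $10.15 + 227 @ $7.60 = $7,401.60
LIFO COGS: 259 @ $10.05 + 348 @ $11.90 + 224 @ $7.60 = $8,446.55

LIFO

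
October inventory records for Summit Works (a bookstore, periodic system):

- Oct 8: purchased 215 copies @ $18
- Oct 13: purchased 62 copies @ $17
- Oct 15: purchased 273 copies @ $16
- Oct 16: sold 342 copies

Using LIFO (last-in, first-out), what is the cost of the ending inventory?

Ending inventory = $3,744

Oct 16, 342 sold [LIFO — newest first]: 273 @ $16 + 62 @ $17 + 7 @ $18 = $5,548
Ending inventory: 208 @ $18 = $3,744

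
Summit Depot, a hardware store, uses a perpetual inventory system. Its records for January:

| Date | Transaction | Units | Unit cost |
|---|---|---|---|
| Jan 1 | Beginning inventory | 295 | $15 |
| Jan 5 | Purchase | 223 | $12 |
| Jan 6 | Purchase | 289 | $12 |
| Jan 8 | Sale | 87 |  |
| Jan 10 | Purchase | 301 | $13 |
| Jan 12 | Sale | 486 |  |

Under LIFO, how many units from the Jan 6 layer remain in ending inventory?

Jan 8, 87 sold [LIFO — newest first]: 87 @ $12 = $1,044
Jan 12, 486 sold [LIFO — newest first]: 301 @ $13 + 185 @ $12 = $6,133
Total COGS = $1,044 + $6,133 = $7,177
Ending inventory: 295 @ $15 + 223 @ $12 + 17 @ $12 = $7,305
Check: goods available $14,482 = COGS $7,177 + ending $7,305

17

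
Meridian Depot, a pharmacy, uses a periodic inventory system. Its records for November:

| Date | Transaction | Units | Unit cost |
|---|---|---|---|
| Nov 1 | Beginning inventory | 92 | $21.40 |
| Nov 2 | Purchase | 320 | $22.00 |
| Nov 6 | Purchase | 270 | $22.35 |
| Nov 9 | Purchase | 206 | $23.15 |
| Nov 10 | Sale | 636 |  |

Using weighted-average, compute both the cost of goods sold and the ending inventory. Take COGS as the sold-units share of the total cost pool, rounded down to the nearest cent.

COGS = $14,189.81; ending inventory = $5,622.39

Nov 10, sell 636: 636/888 × $19,812.20 → $14,189.81
Ending inventory (cost pool remaining) = $5,622.39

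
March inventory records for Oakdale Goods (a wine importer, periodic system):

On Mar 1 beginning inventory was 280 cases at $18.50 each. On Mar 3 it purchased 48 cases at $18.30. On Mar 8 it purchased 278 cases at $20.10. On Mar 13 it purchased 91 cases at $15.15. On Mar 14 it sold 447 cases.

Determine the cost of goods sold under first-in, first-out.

COGS = $8,450.30

Mar 14, 447 sold [FIFO — oldest first]: 280 @ $18.50 + 48 @ $18.30 + 119 @ $20.10 = $8,450.30
Ending inventory: 159 @ $20.10 + 91 @ $15.15 = $4,574.55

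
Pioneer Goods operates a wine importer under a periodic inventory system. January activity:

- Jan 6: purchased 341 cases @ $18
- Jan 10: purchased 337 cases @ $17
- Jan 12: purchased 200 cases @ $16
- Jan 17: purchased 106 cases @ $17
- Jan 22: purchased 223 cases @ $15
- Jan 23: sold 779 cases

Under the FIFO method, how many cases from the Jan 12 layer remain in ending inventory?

Jan 23, 779 sold [FIFO — oldest first]: 341 @ $18 + 337 @ $17 + 101 @ $16 = $13,483
Ending inventory: 99 @ $16 + 106 @ $17 + 223 @ $15 = $6,731
Check: goods available $20,214 = COGS $13,483 + ending $6,731

99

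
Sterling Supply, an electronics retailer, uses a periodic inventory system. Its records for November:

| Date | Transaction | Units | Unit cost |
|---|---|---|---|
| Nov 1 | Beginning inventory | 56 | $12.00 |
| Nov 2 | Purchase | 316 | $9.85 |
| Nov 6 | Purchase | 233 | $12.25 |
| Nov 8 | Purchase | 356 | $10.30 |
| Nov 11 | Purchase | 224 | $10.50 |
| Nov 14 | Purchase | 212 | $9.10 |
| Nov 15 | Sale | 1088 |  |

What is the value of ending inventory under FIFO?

Nov 15, 1088 sold [FIFO — oldest first]: 56 @ $12.00 + 316 @ $9.85 + 233 @ $12.25 + 356 @ $10.30 + 127 @ $10.50 = $11,639.15
Ending inventory: 97 @ $10.50 + 212 @ $9.10 = $2,947.70

Ending inventory = $2,947.70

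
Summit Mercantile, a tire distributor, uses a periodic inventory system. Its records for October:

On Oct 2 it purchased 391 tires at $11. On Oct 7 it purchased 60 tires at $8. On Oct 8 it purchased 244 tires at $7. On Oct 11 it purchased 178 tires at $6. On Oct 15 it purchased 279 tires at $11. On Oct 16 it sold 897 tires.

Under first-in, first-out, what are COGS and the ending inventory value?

Oct 16, 897 sold [FIFO — oldest first]: 391 @ $11 + 60 @ $8 + 244 @ $7 + 178 @ $6 + 24 @ $11 = $7,821
Ending inventory: 255 @ $11 = $2,805

COGS = $7,821; ending inventory = $2,805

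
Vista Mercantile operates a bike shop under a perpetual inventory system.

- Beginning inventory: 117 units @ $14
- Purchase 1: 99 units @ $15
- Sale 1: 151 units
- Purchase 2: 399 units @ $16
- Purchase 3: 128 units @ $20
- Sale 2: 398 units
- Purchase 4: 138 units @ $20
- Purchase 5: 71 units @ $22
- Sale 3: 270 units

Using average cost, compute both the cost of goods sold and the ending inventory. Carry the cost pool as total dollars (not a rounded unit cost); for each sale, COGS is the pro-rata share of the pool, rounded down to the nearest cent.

After Beginning: 117 on hand, pool $1,638.00 (≈ $14.0000 each)
After Purchase 1: 216 on hand, pool $3,123.00 (≈ $14.4583 each)
Sale 1, sell 151: 151/216 × $3,123.00 → $2,183.20
After Purchase 2: 464 on hand, pool $7,323.80 (≈ $15.7841 each)
After Purchase 3: 592 on hand, pool $9,883.80 (≈ $16.6956 each)
Sale 2, sell 398: 398/592 × $9,883.80 → $6,644.85
After Purchase 4: 332 on hand, pool $5,998.95 (≈ $18.0691 each)
After Purchase 5: 403 on hand, pool $7,560.95 (≈ $18.7617 each)
Sale 3, sell 270: 270/403 × $7,560.95 → $5,065.64
Total COGS = $2,183.20 + $6,644.85 + $5,065.64 = $13,893.69
Ending inventory (cost pool remaining) = $2,495.31
Check: goods available $16,389.00 = COGS $13,893.69 + ending $2,495.31

COGS = $13,893.69; ending inventory = $2,495.31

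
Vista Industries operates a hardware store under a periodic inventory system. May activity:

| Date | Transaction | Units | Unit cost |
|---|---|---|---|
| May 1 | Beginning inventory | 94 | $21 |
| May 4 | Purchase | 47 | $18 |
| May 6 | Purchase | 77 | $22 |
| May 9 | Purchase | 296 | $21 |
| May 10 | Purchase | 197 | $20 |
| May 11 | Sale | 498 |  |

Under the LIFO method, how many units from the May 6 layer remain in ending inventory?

May 11, 498 sold [LIFO — newest first]: 197 @ $20 + 296 @ $21 + 5 @ $22 = $10,266
Ending inventory: 94 @ $21 + 47 @ $18 + 72 @ $22 = $4,404
Check: goods available $14,670 = COGS $10,266 + ending $4,404

72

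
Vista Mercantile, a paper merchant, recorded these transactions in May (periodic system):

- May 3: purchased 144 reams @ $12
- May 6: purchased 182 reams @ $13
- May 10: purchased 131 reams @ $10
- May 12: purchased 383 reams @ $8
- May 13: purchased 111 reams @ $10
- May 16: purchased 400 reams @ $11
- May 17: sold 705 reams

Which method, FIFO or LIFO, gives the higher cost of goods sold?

FIFO

FIFO COGS: 144 @ $12 + 182 @ $13 + 131 @ $10 + 248 @ $8 = $7,388
LIFO COGS: 400 @ $11 + 111 @ $10 + 194 @ $8 = $7,062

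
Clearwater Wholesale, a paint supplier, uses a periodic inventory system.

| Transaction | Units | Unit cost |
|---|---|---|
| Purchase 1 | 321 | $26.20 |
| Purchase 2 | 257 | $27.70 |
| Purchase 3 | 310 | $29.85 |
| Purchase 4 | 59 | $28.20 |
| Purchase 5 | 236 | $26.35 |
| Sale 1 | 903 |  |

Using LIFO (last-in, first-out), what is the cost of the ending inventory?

Ending inventory = $7,336.00

Sale 1 (903) [LIFO — newest first]: 236 @ $26.35 + 59 @ $28.20 + 310 @ $29.85 + 257 @ $27.70 + 41 @ $26.20 = $25,329.00
Ending inventory: 280 @ $26.20 = $7,336.00
Check: goods available $32,665.00 = COGS $25,329.00 + ending $7,336.00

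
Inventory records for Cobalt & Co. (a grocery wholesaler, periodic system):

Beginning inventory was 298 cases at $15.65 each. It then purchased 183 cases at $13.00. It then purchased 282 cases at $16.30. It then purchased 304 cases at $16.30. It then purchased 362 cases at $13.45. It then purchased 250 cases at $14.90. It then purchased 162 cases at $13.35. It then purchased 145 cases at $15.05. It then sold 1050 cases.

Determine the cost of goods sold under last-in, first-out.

Sale 1 (1050) [LIFO — newest first]: 145 @ $15.05 + 162 @ $13.35 + 250 @ $14.90 + 362 @ $13.45 + 131 @ $16.30 = $15,074.15
Ending inventory: 298 @ $15.65 + 183 @ $13.00 + 282 @ $16.30 + 173 @ $16.30 = $14,459.20
Check: goods available $29,533.35 = COGS $15,074.15 + ending $14,459.20

COGS = $15,074.15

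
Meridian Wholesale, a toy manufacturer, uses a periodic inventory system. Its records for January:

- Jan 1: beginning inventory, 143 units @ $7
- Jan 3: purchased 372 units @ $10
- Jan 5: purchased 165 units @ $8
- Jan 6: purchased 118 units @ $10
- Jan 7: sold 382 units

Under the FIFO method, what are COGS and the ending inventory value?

COGS = $3,391; ending inventory = $3,830

Jan 7, 382 sold [FIFO — oldest first]: 143 @ $7 + 239 @ $10 = $3,391
Ending inventory: 133 @ $10 + 165 @ $8 + 118 @ $10 = $3,830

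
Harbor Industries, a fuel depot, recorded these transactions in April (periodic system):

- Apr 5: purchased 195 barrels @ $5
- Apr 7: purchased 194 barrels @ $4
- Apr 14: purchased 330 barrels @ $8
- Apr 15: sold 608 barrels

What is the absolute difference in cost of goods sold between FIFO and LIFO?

FIFO COGS: 195 @ $5 + 194 @ $4 + 219 @ $8 = $3,503
LIFO COGS: 330 @ $8 + 194 @ $4 + 84 @ $5 = $3,836
Difference = |$3,503 − $3,836| = $333

$333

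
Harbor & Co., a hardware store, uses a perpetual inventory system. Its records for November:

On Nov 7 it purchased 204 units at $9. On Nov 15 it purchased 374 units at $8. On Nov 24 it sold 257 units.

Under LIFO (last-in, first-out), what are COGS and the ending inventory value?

COGS = $2,056; ending inventory = $2,772

Nov 24, 257 sold [LIFO — newest first]: 257 @ $8 = $2,056
Ending inventory: 204 @ $9 + 117 @ $8 = $2,772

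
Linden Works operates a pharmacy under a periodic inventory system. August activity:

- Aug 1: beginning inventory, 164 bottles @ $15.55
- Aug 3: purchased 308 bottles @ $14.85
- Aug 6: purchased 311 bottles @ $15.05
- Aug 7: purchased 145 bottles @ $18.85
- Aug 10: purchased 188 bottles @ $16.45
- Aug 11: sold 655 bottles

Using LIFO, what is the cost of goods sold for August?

COGS = $10,669.75

Aug 11, 655 sold [LIFO — newest first]: 188 @ $16.45 + 145 @ $18.85 + 311 @ $15.05 + 11 @ $14.85 = $10,669.75
Ending inventory: 164 @ $15.55 + 297 @ $14.85 = $6,960.65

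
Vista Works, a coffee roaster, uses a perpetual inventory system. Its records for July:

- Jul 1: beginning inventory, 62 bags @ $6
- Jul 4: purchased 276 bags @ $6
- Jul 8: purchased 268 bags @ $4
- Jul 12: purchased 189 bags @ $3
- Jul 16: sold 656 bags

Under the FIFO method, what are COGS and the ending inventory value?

Jul 16, 656 sold [FIFO — oldest first]: 62 @ $6 + 276 @ $6 + 268 @ $4 + 50 @ $3 = $3,250
Ending inventory: 139 @ $3 = $417
Check: goods available $3,667 = COGS $3,250 + ending $417

COGS = $3,250; ending inventory = $417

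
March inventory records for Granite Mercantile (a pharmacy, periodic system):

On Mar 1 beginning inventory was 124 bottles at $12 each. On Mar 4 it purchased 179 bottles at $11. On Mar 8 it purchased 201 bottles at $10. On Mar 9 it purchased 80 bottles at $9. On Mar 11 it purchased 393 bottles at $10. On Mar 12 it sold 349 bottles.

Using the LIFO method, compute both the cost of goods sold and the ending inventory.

COGS = $3,490; ending inventory = $6,627

Mar 12, 349 sold [LIFO — newest first]: 349 @ $10 = $3,490
Ending inventory: 124 @ $12 + 179 @ $11 + 201 @ $10 + 80 @ $9 + 44 @ $10 = $6,627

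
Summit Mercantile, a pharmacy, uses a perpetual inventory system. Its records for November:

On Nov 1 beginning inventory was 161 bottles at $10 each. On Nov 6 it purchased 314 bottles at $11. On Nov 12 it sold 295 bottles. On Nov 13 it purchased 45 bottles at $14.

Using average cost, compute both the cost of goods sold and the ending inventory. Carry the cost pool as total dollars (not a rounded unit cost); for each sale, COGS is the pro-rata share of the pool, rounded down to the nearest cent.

COGS = $3,145.01; ending inventory = $2,548.99

After Nov 1: 161 on hand, pool $1,610.00 (≈ $10.0000 each)
After Nov 6: 475 on hand, pool $5,064.00 (≈ $10.6611 each)
Nov 12, sell 295: 295/475 × $5,064.00 → $3,145.01
After Nov 13: 225 on hand, pool $2,548.99 (≈ $11.3288 each)
Ending inventory (cost pool remaining) = $2,548.99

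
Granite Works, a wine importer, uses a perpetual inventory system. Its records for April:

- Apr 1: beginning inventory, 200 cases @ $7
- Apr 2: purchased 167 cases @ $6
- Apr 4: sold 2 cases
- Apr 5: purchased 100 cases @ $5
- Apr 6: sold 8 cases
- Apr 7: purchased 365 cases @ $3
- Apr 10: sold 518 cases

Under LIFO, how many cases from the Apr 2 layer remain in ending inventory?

104

Apr 4, 2 sold [LIFO — newest first]: 2 @ $6 = $12
Apr 6, 8 sold [LIFO — newest first]: 8 @ $5 = $40
Apr 10, 518 sold [LIFO — newest first]: 365 @ $3 + 92 @ $5 + 61 @ $6 = $1,921
Total COGS = $12 + $40 + $1,921 = $1,973
Ending inventory: 200 @ $7 + 104 @ $6 = $2,024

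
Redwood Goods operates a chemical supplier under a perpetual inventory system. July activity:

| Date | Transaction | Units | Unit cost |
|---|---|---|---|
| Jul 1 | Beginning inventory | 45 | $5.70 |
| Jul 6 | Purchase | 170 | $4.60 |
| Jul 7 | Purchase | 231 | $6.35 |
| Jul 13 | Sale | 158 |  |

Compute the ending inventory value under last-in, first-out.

Ending inventory = $1,502.05

Jul 13, 158 sold [LIFO — newest first]: 158 @ $6.35 = $1,003.30
Ending inventory: 45 @ $5.70 + 170 @ $4.60 + 73 @ $6.35 = $1,502.05
Check: goods available $2,505.35 = COGS $1,003.30 + ending $1,502.05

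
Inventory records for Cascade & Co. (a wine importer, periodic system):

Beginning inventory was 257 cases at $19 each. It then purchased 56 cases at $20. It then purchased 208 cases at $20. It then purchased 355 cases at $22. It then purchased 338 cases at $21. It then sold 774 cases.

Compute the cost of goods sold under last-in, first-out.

Sale 1 (774) [LIFO — newest first]: 338 @ $21 + 355 @ $22 + 81 @ $20 = $16,528
Ending inventory: 257 @ $19 + 56 @ $20 + 127 @ $20 = $8,543

COGS = $16,528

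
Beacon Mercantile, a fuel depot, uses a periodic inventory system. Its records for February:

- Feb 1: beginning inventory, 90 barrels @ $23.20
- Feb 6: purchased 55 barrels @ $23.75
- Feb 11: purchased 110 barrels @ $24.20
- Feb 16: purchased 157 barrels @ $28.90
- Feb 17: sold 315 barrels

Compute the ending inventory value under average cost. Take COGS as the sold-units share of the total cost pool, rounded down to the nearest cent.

Feb 17, sell 315: 315/412 × $10,593.55 → $8,099.43
Ending inventory (cost pool remaining) = $2,494.12
Check: goods available $10,593.55 = COGS $8,099.43 + ending $2,494.12

Ending inventory = $2,494.12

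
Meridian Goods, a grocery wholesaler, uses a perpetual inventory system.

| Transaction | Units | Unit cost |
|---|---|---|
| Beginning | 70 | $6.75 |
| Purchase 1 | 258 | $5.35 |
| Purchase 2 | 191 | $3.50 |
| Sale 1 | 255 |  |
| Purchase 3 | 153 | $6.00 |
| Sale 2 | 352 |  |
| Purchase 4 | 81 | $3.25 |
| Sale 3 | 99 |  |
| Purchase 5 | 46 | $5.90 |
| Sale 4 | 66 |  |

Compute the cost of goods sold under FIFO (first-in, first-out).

COGS = $3,814.65

Sale 1 (255) [FIFO — oldest first]: 70 @ $6.75 + 185 @ $5.35 = $1,462.25
Sale 2 (352) [FIFO — oldest first]: 73 @ $5.35 + 191 @ $3.50 + 88 @ $6.00 = $1,587.05
Sale 3 (99) [FIFO — oldest first]: 65 @ $6.00 + 34 @ $3.25 = $500.50
Sale 4 (66) [FIFO — oldest first]: 47 @ $3.25 + 19 @ $5.90 = $264.85
Total COGS = $1,462.25 + $1,587.05 + $500.50 + $264.85 = $3,814.65
Ending inventory: 27 @ $5.90 = $159.30
Check: goods available $3,973.95 = COGS $3,814.65 + ending $159.30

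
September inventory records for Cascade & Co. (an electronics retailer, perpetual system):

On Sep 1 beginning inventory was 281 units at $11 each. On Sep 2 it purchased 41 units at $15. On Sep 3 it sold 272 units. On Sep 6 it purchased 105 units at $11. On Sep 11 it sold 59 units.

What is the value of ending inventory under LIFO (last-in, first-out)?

Sep 3, 272 sold [LIFO — newest first]: 41 @ $15 + 231 @ $11 = $3,156
Sep 11, 59 sold [LIFO — newest first]: 59 @ $11 = $649
Total COGS = $3,156 + $649 = $3,805
Ending inventory: 50 @ $11 + 46 @ $11 = $1,056

Ending inventory = $1,056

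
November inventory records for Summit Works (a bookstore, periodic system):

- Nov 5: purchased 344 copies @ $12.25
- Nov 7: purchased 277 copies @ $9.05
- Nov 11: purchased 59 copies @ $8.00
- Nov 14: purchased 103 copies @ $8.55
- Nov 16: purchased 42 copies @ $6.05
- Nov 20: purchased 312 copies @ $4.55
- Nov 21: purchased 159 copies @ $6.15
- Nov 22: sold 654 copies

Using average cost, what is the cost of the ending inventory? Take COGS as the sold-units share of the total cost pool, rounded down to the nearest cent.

Nov 22, sell 654: 654/1296 × $10,725.05 → $5,412.17
Ending inventory (cost pool remaining) = $5,312.88
Check: goods available $10,725.05 = COGS $5,412.17 + ending $5,312.88

Ending inventory = $5,312.88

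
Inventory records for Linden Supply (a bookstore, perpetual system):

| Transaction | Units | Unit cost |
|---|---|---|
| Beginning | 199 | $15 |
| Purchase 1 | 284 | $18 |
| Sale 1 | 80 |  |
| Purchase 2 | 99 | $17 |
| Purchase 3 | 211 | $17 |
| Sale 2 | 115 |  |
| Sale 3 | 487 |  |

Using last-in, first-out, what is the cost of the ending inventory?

Sale 1 (80) [LIFO — newest first]: 80 @ $18 = $1,440
Sale 2 (115) [LIFO — newest first]: 115 @ $17 = $1,955
Sale 3 (487) [LIFO — newest first]: 96 @ $17 + 99 @ $17 + 204 @ $18 + 88 @ $15 = $8,307
Total COGS = $1,440 + $1,955 + $8,307 = $11,702
Ending inventory: 111 @ $15 = $1,665

Ending inventory = $1,665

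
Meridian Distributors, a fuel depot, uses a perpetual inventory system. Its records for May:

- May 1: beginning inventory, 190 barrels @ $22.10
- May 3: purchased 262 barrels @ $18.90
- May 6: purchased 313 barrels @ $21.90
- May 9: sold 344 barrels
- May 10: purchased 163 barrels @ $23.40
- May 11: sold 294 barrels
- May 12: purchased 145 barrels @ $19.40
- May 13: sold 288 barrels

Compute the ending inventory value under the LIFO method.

Ending inventory = $3,248.70

May 9, 344 sold [LIFO — newest first]: 313 @ $21.90 + 31 @ $18.90 = $7,440.60
May 11, 294 sold [LIFO — newest first]: 163 @ $23.40 + 131 @ $18.90 = $6,290.10
May 13, 288 sold [LIFO — newest first]: 145 @ $19.40 + 100 @ $18.90 + 43 @ $22.10 = $5,653.30
Total COGS = $7,440.60 + $6,290.10 + $5,653.30 = $19,384.00
Ending inventory: 147 @ $22.10 = $3,248.70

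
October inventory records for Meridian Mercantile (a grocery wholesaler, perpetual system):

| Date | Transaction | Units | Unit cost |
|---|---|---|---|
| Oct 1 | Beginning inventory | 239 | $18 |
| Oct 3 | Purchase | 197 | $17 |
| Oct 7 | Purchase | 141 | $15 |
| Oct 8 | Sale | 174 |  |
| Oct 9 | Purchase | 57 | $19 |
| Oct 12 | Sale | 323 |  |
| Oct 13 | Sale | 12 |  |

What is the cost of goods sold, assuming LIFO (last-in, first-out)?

COGS = $8,599

Oct 8, 174 sold [LIFO — newest first]: 141 @ $15 + 33 @ $17 = $2,676
Oct 12, 323 sold [LIFO — newest first]: 57 @ $19 + 164 @ $17 + 102 @ $18 = $5,707
Oct 13, 12 sold [LIFO — newest first]: 12 @ $18 = $216
Total COGS = $2,676 + $5,707 + $216 = $8,599
Ending inventory: 125 @ $18 = $2,250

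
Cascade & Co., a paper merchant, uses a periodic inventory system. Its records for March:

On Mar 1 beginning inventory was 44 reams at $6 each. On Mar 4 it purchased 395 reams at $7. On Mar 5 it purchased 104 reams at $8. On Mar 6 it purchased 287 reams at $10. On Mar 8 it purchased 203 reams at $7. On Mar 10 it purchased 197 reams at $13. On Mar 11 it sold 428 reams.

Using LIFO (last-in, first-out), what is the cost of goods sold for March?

COGS = $4,262

Mar 11, 428 sold [LIFO — newest first]: 197 @ $13 + 203 @ $7 + 28 @ $10 = $4,262
Ending inventory: 44 @ $6 + 395 @ $7 + 104 @ $8 + 259 @ $10 = $6,451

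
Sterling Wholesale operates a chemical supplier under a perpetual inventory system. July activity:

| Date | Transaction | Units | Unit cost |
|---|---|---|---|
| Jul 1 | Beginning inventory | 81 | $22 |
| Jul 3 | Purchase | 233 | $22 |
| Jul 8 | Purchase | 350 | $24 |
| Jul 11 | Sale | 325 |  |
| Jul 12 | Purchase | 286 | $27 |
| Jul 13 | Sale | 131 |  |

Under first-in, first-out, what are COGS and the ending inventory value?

Jul 11, 325 sold [FIFO — oldest first]: 81 @ $22 + 233 @ $22 + 11 @ $24 = $7,172
Jul 13, 131 sold [FIFO — oldest first]: 131 @ $24 = $3,144
Total COGS = $7,172 + $3,144 = $10,316
Ending inventory: 208 @ $24 + 286 @ $27 = $12,714

COGS = $10,316; ending inventory = $12,714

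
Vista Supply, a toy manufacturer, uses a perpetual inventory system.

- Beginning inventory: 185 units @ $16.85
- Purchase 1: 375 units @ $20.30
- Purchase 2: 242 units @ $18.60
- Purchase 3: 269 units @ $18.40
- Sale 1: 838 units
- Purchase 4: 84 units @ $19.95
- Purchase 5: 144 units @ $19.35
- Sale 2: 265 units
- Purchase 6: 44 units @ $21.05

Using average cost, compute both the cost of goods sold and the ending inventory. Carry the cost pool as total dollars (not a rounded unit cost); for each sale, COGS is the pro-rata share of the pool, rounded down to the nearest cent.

COGS = $20,878.97; ending inventory = $4,689.98

After Beginning: 185 on hand, pool $3,117.25 (≈ $16.8500 each)
After Purchase 1: 560 on hand, pool $10,729.75 (≈ $19.1603 each)
After Purchase 2: 802 on hand, pool $15,230.95 (≈ $18.9912 each)
After Purchase 3: 1071 on hand, pool $20,180.55 (≈ $18.8427 each)
Sale 1, sell 838: 838/1071 × $20,180.55 → $15,790.19
After Purchase 4: 317 on hand, pool $6,066.16 (≈ $19.1362 each)
After Purchase 5: 461 on hand, pool $8,852.56 (≈ $19.2030 each)
Sale 2, sell 265: 265/461 × $8,852.56 → $5,088.78
After Purchase 6: 240 on hand, pool $4,689.98 (≈ $19.5416 each)
Total COGS = $15,790.19 + $5,088.78 = $20,878.97
Ending inventory (cost pool remaining) = $4,689.98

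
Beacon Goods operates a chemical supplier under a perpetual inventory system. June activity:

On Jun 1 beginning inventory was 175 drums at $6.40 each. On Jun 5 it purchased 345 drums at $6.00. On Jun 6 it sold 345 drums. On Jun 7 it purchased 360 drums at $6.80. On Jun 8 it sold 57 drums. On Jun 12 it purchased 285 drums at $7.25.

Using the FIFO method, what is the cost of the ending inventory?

Ending inventory = $5,222.25

Jun 6, 345 sold [FIFO — oldest first]: 175 @ $6.40 + 170 @ $6.00 = $2,140.00
Jun 8, 57 sold [FIFO — oldest first]: 57 @ $6.00 = $342.00
Total COGS = $2,140.00 + $342.00 = $2,482.00
Ending inventory: 118 @ $6.00 + 360 @ $6.80 + 285 @ $7.25 = $5,222.25
Check: goods available $7,704.25 = COGS $2,482.00 + ending $5,222.25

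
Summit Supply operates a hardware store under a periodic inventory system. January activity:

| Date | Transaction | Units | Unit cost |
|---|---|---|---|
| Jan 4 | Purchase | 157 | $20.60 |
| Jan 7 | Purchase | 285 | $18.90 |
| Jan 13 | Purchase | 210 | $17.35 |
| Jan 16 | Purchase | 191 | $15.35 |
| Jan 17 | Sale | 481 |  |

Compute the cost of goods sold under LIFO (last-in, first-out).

COGS = $8,087.35

Jan 17, 481 sold [LIFO — newest first]: 191 @ $15.35 + 210 @ $17.35 + 80 @ $18.90 = $8,087.35
Ending inventory: 157 @ $20.60 + 205 @ $18.90 = $7,108.70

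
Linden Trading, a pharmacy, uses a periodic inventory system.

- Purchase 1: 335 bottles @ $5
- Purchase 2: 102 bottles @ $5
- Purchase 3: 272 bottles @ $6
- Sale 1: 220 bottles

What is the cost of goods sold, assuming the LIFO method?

Sale 1 (220) [LIFO — newest first]: 220 @ $6 = $1,320
Ending inventory: 335 @ $5 + 102 @ $5 + 52 @ $6 = $2,497
Check: goods available $3,817 = COGS $1,320 + ending $2,497

COGS = $1,320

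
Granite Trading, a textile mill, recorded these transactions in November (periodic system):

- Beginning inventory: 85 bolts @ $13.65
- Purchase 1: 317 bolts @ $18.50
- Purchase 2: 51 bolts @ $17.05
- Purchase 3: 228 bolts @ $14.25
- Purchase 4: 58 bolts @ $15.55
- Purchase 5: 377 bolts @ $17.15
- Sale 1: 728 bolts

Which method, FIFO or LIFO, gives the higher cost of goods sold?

FIFO

FIFO COGS: 85 @ $13.65 + 317 @ $18.50 + 51 @ $17.05 + 228 @ $14.25 + 47 @ $15.55 = $11,874.15
LIFO COGS: 377 @ $17.15 + 58 @ $15.55 + 228 @ $14.25 + 51 @ $17.05 + 14 @ $18.50 = $11,745.00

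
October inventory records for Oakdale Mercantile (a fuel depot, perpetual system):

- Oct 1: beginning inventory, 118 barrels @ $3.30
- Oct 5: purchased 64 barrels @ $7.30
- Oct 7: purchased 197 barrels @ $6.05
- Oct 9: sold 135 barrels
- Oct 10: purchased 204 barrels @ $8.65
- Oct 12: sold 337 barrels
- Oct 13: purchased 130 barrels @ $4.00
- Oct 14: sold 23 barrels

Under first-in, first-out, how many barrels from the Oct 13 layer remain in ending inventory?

130

Oct 9, 135 sold [FIFO — oldest first]: 118 @ $3.30 + 17 @ $7.30 = $513.50
Oct 12, 337 sold [FIFO — oldest first]: 47 @ $7.30 + 197 @ $6.05 + 93 @ $8.65 = $2,339.40
Oct 14, 23 sold [FIFO — oldest first]: 23 @ $8.65 = $198.95
Total COGS = $513.50 + $2,339.40 + $198.95 = $3,051.85
Ending inventory: 88 @ $8.65 + 130 @ $4.00 = $1,281.20
Check: goods available $4,333.05 = COGS $3,051.85 + ending $1,281.20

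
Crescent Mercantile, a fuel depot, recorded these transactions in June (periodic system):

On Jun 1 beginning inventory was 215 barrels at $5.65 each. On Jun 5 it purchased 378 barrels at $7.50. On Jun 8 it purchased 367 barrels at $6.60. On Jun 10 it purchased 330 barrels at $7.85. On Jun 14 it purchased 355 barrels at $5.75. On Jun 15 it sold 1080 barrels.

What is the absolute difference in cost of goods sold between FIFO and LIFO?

FIFO COGS: 215 @ $5.65 + 378 @ $7.50 + 367 @ $6.60 + 120 @ $7.85 = $7,413.95
LIFO COGS: 355 @ $5.75 + 330 @ $7.85 + 367 @ $6.60 + 28 @ $7.50 = $7,263.95
Difference = |$7,413.95 − $7,263.95| = $150.00

$150.00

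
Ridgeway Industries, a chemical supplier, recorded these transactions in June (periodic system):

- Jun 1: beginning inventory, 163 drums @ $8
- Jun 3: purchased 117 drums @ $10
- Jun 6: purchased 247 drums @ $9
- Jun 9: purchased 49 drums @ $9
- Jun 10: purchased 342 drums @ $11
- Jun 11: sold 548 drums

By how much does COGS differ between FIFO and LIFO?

FIFO COGS: 163 @ $8 + 117 @ $10 + 247 @ $9 + 21 @ $9 = $4,886
LIFO COGS: 342 @ $11 + 49 @ $9 + 157 @ $9 = $5,616
Difference = |$4,886 − $5,616| = $730

$730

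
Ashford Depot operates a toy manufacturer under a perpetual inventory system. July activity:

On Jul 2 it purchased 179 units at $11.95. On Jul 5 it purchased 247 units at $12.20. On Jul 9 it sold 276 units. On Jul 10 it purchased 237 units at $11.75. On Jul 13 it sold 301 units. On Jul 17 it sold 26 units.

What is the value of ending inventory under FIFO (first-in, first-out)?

Jul 9, 276 sold [FIFO — oldest first]: 179 @ $11.95 + 97 @ $12.20 = $3,322.45
Jul 13, 301 sold [FIFO — oldest first]: 150 @ $12.20 + 151 @ $11.75 = $3,604.25
Jul 17, 26 sold [FIFO — oldest first]: 26 @ $11.75 = $305.50
Total COGS = $3,322.45 + $3,604.25 + $305.50 = $7,232.20
Ending inventory: 60 @ $11.75 = $705.00

Ending inventory = $705.00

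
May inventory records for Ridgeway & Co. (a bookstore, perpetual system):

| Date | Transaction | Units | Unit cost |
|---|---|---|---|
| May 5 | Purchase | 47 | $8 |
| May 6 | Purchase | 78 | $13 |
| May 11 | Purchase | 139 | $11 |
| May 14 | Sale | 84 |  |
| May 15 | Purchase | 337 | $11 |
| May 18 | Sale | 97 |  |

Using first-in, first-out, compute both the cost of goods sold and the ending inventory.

COGS = $2,006; ending inventory = $4,620

May 14, 84 sold [FIFO — oldest first]: 47 @ $8 + 37 @ $13 = $857
May 18, 97 sold [FIFO — oldest first]: 41 @ $13 + 56 @ $11 = $1,149
Total COGS = $857 + $1,149 = $2,006
Ending inventory: 83 @ $11 + 337 @ $11 = $4,620
Check: goods available $6,626 = COGS $2,006 + ending $4,620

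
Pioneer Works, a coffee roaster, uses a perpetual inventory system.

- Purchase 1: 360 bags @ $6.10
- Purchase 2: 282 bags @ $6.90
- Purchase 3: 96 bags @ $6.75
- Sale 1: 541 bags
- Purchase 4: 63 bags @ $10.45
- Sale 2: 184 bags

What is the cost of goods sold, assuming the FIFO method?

Sale 1 (541) [FIFO — oldest first]: 360 @ $6.10 + 181 @ $6.90 = $3,444.90
Sale 2 (184) [FIFO — oldest first]: 101 @ $6.90 + 83 @ $6.75 = $1,257.15
Total COGS = $3,444.90 + $1,257.15 = $4,702.05
Ending inventory: 13 @ $6.75 + 63 @ $10.45 = $746.10

COGS = $4,702.05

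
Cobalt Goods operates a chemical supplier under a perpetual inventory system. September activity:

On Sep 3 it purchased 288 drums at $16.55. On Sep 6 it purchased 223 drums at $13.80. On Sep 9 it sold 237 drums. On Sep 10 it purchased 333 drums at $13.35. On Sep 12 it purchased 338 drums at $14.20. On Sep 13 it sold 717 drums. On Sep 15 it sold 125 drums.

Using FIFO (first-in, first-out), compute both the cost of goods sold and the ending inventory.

Sep 9, 237 sold [FIFO — oldest first]: 237 @ $16.55 = $3,922.35
Sep 13, 717 sold [FIFO — oldest first]: 51 @ $16.55 + 223 @ $13.80 + 333 @ $13.35 + 110 @ $14.20 = $9,929.00
Sep 15, 125 sold [FIFO — oldest first]: 125 @ $14.20 = $1,775.00
Total COGS = $3,922.35 + $9,929.00 + $1,775.00 = $15,626.35
Ending inventory: 103 @ $14.20 = $1,462.60
Check: goods available $17,088.95 = COGS $15,626.35 + ending $1,462.60

COGS = $15,626.35; ending inventory = $1,462.60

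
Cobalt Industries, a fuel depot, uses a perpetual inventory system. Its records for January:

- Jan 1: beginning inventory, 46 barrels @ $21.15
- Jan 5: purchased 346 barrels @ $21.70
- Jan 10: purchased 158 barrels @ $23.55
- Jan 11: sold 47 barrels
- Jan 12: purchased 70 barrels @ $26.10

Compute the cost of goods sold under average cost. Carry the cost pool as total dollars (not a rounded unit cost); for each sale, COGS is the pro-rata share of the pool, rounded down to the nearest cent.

COGS = $1,042.71

After Jan 1: 46 on hand, pool $972.90 (≈ $21.1500 each)
After Jan 5: 392 on hand, pool $8,481.10 (≈ $21.6355 each)
After Jan 10: 550 on hand, pool $12,202.00 (≈ $22.1855 each)
Jan 11, sell 47: 47/550 × $12,202.00 → $1,042.71
After Jan 12: 573 on hand, pool $12,986.29 (≈ $22.6637 each)
Ending inventory (cost pool remaining) = $12,986.29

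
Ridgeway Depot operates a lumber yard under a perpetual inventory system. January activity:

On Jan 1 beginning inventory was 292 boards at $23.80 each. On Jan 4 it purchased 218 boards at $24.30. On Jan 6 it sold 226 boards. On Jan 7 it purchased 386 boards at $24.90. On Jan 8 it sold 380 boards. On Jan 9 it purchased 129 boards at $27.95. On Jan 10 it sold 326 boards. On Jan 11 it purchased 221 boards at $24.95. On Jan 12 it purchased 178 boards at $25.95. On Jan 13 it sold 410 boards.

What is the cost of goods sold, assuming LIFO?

COGS = $33,645.40

Jan 6, 226 sold [LIFO — newest first]: 218 @ $24.30 + 8 @ $23.80 = $5,487.80
Jan 8, 380 sold [LIFO — newest first]: 380 @ $24.90 = $9,462.00
Jan 10, 326 sold [LIFO — newest first]: 129 @ $27.95 + 6 @ $24.90 + 191 @ $23.80 = $8,300.75
Jan 13, 410 sold [LIFO — newest first]: 178 @ $25.95 + 221 @ $24.95 + 11 @ $23.80 = $10,394.85
Total COGS = $5,487.80 + $9,462.00 + $8,300.75 + $10,394.85 = $33,645.40
Ending inventory: 82 @ $23.80 = $1,951.60
Check: goods available $35,597.00 = COGS $33,645.40 + ending $1,951.60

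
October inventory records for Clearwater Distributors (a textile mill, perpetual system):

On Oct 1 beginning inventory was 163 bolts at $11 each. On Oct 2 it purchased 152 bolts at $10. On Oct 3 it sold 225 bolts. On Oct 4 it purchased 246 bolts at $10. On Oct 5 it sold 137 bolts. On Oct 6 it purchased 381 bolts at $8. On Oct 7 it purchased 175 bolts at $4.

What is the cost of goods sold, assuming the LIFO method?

Oct 3, 225 sold [LIFO — newest first]: 152 @ $10 + 73 @ $11 = $2,323
Oct 5, 137 sold [LIFO — newest first]: 137 @ $10 = $1,370
Total COGS = $2,323 + $1,370 = $3,693
Ending inventory: 90 @ $11 + 109 @ $10 + 381 @ $8 + 175 @ $4 = $5,828

COGS = $3,693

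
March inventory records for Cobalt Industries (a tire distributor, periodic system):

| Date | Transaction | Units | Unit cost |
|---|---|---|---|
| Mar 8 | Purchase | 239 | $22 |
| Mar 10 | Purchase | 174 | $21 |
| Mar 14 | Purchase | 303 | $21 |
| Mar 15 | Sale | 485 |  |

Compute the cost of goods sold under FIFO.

COGS = $10,424

Mar 15, 485 sold [FIFO — oldest first]: 239 @ $22 + 174 @ $21 + 72 @ $21 = $10,424
Ending inventory: 231 @ $21 = $4,851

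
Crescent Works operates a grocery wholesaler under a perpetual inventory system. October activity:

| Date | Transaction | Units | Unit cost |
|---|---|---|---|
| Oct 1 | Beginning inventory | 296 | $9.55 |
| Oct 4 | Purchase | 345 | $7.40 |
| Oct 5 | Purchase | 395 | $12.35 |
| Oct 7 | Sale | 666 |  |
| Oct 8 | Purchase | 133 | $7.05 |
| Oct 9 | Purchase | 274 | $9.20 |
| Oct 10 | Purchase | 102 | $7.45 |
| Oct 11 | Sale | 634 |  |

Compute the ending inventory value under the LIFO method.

Oct 7, 666 sold [LIFO — newest first]: 395 @ $12.35 + 271 @ $7.40 = $6,883.65
Oct 11, 634 sold [LIFO — newest first]: 102 @ $7.45 + 274 @ $9.20 + 133 @ $7.05 + 74 @ $7.40 + 51 @ $9.55 = $5,253.00
Total COGS = $6,883.65 + $5,253.00 = $12,136.65
Ending inventory: 245 @ $9.55 = $2,339.75

Ending inventory = $2,339.75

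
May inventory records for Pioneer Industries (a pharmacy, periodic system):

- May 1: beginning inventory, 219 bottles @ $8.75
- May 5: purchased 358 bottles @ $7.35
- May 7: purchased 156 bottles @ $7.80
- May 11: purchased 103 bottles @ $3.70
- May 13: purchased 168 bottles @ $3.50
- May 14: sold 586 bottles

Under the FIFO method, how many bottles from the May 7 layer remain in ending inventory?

May 14, 586 sold [FIFO — oldest first]: 219 @ $8.75 + 358 @ $7.35 + 9 @ $7.80 = $4,617.75
Ending inventory: 147 @ $7.80 + 103 @ $3.70 + 168 @ $3.50 = $2,115.70

147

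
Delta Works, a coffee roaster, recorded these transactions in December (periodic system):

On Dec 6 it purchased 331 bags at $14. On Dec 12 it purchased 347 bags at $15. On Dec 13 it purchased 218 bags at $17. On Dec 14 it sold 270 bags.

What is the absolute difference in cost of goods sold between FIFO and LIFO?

FIFO COGS: 270 @ $14 = $3,780
LIFO COGS: 218 @ $17 + 52 @ $15 = $4,486
Difference = |$3,780 − $4,486| = $706

$706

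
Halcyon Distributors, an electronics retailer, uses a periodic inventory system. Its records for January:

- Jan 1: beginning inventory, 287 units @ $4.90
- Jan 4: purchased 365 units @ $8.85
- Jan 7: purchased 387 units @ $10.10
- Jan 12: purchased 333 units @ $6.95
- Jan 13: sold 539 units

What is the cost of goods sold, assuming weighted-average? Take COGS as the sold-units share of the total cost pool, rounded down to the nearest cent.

COGS = $4,266.27

Jan 13, sell 539: 539/1372 × $10,859.60 → $4,266.27
Ending inventory (cost pool remaining) = $6,593.33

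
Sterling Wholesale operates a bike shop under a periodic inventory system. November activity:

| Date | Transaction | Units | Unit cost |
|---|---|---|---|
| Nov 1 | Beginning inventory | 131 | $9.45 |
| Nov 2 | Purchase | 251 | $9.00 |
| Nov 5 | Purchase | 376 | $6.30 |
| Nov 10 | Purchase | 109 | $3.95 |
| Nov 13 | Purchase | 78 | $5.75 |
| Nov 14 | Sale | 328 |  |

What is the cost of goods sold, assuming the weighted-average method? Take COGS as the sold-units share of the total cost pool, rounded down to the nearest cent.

COGS = $2,341.05

Nov 14, sell 328: 328/945 × $6,744.80 → $2,341.05
Ending inventory (cost pool remaining) = $4,403.75
Check: goods available $6,744.80 = COGS $2,341.05 + ending $4,403.75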